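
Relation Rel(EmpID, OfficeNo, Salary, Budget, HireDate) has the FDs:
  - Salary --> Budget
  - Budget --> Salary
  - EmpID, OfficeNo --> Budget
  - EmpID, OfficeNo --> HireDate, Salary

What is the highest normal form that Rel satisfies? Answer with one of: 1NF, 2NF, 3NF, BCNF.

2NF

Candidate key: {EmpID, OfficeNo}. Prime attributes: {EmpID, OfficeNo}.
Salary --> Budget: {Salary}⁺ = {Budget, Salary}, which is not all of the attributes, so the left side is not a superkey — BCNF is violated.
Salary --> Budget determines the non-prime attribute {Budget} from a non-superkey — 3NF is violated.
Checking every proper subset of each key, none determines a non-prime attribute — 2NF is satisfied.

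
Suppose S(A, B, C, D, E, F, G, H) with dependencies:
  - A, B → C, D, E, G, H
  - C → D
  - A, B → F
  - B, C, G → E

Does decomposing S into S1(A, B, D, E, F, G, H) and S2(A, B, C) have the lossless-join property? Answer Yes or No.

Common attributes: {A, B}; their closure is {A, B, C, D, E, F, G, H}.
S1 is contained in that closure, so S1 ∩ S2 → S1 holds and the join is lossless.

Yes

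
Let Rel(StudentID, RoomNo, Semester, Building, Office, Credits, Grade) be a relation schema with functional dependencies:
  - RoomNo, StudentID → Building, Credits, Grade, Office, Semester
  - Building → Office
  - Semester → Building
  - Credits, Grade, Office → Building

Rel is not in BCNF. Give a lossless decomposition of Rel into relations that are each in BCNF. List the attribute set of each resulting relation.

{Building, Office}; {Building, Semester}; {Credits, Grade, RoomNo, Semester, StudentID}

Candidate key of the original relation: {RoomNo, StudentID}.
In {Building, Credits, Grade, Office, RoomNo, Semester, StudentID}, {Building} is not a superkey ({Building}⁺ restricted to this set is {Building, Office}), so split on Building → Office into {Building, Office} and {Building, Credits, Grade, RoomNo, Semester, StudentID}.
{Building, Office} is in BCNF.
In {Building, Credits, Grade, RoomNo, Semester, StudentID}, {Semester} is not a superkey ({Semester}⁺ restricted to this set is {Building, Semester}), so split on Semester → Building into {Building, Semester} and {Credits, Grade, RoomNo, Semester, StudentID}.
{Building, Semester} is in BCNF.
{Credits, Grade, RoomNo, Semester, StudentID} is in BCNF.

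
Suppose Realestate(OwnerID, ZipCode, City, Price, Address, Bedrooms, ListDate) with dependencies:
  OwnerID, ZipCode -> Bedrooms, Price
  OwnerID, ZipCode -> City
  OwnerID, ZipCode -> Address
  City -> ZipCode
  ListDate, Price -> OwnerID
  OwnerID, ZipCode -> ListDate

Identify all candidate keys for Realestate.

{City, ListDate, Price}, {City, OwnerID}, {ListDate, Price, ZipCode}, {OwnerID, ZipCode}

{City, OwnerID}⁺ = {Address, Bedrooms, City, ListDate, OwnerID, Price, ZipCode} — all of the relation — so {City, OwnerID} is a candidate key.
{OwnerID, ZipCode}⁺ = {Address, Bedrooms, City, ListDate, OwnerID, Price, ZipCode} — all of the relation — so {OwnerID, ZipCode} is a candidate key.
{City, ListDate, Price}⁺ = {Address, Bedrooms, City, ListDate, OwnerID, Price, ZipCode} — all of the relation — so {City, ListDate, Price} is a candidate key.
{ListDate, Price, ZipCode}⁺ = {Address, Bedrooms, City, ListDate, OwnerID, Price, ZipCode} — all of the relation — so {ListDate, Price, ZipCode} is a candidate key.
Any other superkey properly contains one of these, so there are no further candidate keys.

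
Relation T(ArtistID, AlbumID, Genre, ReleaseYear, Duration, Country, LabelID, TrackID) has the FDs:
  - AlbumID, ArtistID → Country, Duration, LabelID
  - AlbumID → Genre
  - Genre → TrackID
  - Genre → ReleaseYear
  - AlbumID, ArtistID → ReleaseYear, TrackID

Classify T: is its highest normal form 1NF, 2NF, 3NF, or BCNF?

1NF

Candidate key: {AlbumID, ArtistID}. Prime attributes: {AlbumID, ArtistID}.
AlbumID → Genre breaks BCNF: {AlbumID}⁺ = {AlbumID, Genre, ReleaseYear, TrackID}, so {AlbumID} is not a superkey.
AlbumID → Genre determines the non-prime attribute {Genre} from a non-superkey — 3NF is violated.
Since {AlbumID} ⊂ {AlbumID, ArtistID} and {AlbumID}⁺ ⊇ {Genre, ReleaseYear, TrackID} with {Genre, ReleaseYear, TrackID} non-prime, there is a partial dependency; 2NF fails.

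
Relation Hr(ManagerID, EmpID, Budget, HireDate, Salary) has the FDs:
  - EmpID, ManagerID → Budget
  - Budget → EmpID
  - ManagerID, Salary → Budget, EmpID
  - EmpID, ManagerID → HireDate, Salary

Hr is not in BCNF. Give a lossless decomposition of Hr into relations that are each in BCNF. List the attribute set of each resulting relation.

{Budget, EmpID}; {Budget, HireDate, ManagerID, Salary}

Candidate keys of the original relation: {Budget, ManagerID}, {EmpID, ManagerID}, {ManagerID, Salary}.
In {Budget, EmpID, HireDate, ManagerID, Salary}, {Budget} is not a superkey ({Budget}⁺ restricted to this set is {Budget, EmpID}), so split on Budget → EmpID into {Budget, EmpID} and {Budget, HireDate, ManagerID, Salary}.
{Budget, EmpID}: every determinant is a superkey — BCNF.
{Budget, HireDate, ManagerID, Salary}: every determinant is a superkey — BCNF.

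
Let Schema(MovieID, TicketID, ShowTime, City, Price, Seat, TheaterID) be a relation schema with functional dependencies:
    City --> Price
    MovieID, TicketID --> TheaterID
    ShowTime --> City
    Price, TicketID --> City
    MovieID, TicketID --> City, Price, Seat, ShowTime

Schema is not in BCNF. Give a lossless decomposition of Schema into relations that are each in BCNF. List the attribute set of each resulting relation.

{City, Price}; {City, ShowTime}; {MovieID, Seat, ShowTime, TheaterID, TicketID}

Candidate key of the original relation: {MovieID, TicketID}.
Within {City, MovieID, Price, Seat, ShowTime, TheaterID, TicketID}: {City}⁺ ∩ {City, MovieID, Price, Seat, ShowTime, TheaterID, TicketID} = {City, Price}, not the whole set, so City --> Price violates BCNF; decompose into {City, Price} and {City, MovieID, Seat, ShowTime, TheaterID, TicketID}.
{City, Price} has no BCNF violation.
Within {City, MovieID, Seat, ShowTime, TheaterID, TicketID}: {ShowTime}⁺ ∩ {City, MovieID, Seat, ShowTime, TheaterID, TicketID} = {City, ShowTime}, not the whole set, so ShowTime --> City violates BCNF; decompose into {City, ShowTime} and {MovieID, Seat, ShowTime, TheaterID, TicketID}.
{City, ShowTime} has no BCNF violation.
{MovieID, Seat, ShowTime, TheaterID, TicketID} has no BCNF violation.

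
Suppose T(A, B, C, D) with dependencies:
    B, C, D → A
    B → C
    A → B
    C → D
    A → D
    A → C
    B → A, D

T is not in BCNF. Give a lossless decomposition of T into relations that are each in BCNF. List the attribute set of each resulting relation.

{A, B, C}; {C, D}

Candidate keys of the original relation: {A}, {B}.
In {A, B, C, D}, {C} is not a superkey ({C}⁺ restricted to this set is {C, D}), so split on C → D into {C, D} and {A, B, C}.
{C, D} is in BCNF.
{A, B, C} is in BCNF.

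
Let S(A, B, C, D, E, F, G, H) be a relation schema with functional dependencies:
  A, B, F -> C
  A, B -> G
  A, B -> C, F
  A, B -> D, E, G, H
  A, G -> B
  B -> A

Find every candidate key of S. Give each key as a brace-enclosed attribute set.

{A, G}, {B}

{B}⁺ = {A, B, C, D, E, F, G, H}, which is every attribute, so {B} is a candidate key.
{A, G}⁺ = {A, B, C, D, E, F, G, H}, which is every attribute, so {A, G} is a candidate key.
These are minimal and exhaustive — every other superkey contains one of them.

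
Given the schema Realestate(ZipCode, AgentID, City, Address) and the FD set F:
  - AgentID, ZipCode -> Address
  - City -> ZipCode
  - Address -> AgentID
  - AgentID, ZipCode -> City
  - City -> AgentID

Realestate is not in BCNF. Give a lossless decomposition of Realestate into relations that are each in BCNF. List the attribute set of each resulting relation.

{Address, AgentID}; {Address, City, ZipCode}

Candidate keys of the original relation: {Address, ZipCode}, {AgentID, ZipCode}, {City}.
Within {Address, AgentID, City, ZipCode}: {Address}⁺ ∩ {Address, AgentID, City, ZipCode} = {Address, AgentID}, not the whole set, so Address -> AgentID violates BCNF; decompose into {Address, AgentID} and {Address, City, ZipCode}.
{Address, AgentID} has no BCNF violation.
{Address, City, ZipCode} has no BCNF violation.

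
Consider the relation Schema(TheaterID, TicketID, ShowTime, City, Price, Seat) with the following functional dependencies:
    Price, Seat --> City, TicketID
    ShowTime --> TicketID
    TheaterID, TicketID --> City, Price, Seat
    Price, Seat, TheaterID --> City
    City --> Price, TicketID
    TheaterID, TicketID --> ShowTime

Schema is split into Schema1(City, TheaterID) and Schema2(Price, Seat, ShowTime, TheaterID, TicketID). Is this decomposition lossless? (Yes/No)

No

Schema1 ∩ Schema2 = {TheaterID}; its closure under F is {TheaterID}.
The closure covers neither Schema1 nor Schema2 entirely; the join is not lossless.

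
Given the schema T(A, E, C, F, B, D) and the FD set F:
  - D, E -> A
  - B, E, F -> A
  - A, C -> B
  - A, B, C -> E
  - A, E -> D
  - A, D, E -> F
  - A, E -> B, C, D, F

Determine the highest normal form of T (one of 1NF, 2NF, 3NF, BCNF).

BCNF

Candidate keys: {A, C}, {A, E}, {B, E, F}, {D, E}. Prime attributes: {A, B, C, D, E, F}.
The left-hand side of every FD is a superkey, so BCNF is satisfied.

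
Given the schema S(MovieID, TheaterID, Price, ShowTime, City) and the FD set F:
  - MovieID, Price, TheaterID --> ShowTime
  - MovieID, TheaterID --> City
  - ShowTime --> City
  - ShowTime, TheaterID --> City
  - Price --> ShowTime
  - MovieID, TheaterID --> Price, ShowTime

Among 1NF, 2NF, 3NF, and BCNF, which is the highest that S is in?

Candidate key: {MovieID, TheaterID}. Prime attributes: {MovieID, TheaterID}.
For ShowTime --> City we have {ShowTime}⁺ = {City, ShowTime}; {ShowTime} is not a superkey, so BCNF fails.
Because {City} is non-prime and the left side of ShowTime --> City is not a superkey, the relation is not in 3NF.
No proper subset of a key has a non-prime attribute in its closure, so there is no partial dependency; 2NF holds.

2NF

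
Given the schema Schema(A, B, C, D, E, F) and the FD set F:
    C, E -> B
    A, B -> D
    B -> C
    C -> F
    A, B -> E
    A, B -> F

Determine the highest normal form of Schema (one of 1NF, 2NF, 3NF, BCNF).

Candidate keys: {A, B}, {A, C, E}. Prime attributes: {A, B, C, E}.
C, E -> B breaks BCNF: {C, E}⁺ = {B, C, E, F}, so {C, E} is not a superkey.
Because {F} is non-prime and the left side of C -> F is not a superkey, the relation is not in 3NF.
{B} is a proper subset of the key {A, B}, and {B}⁺ contains the non-prime attribute {F} — a partial dependency, so 2NF is violated.

1NF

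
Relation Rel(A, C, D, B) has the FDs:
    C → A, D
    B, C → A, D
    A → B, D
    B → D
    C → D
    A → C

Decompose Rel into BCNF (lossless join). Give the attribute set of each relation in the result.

Candidate keys of the original relation: {A}, {C}.
Within {A, B, C, D}: {B}⁺ ∩ {A, B, C, D} = {B, D}, not the whole set, so B → D violates BCNF; decompose into {B, D} and {A, B, C}.
{B, D}: every determinant is a superkey — BCNF.
{A, B, C}: every determinant is a superkey — BCNF.

{A, B, C}; {B, D}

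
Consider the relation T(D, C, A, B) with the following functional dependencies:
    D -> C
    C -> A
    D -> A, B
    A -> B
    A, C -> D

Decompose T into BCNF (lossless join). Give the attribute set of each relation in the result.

{A, B}; {A, C, D}

Candidate keys of the original relation: {C}, {D}.
Within {A, B, C, D}: {A}⁺ ∩ {A, B, C, D} = {A, B}, not the whole set, so A -> B violates BCNF; decompose into {A, B} and {A, C, D}.
{A, B} is in BCNF.
{A, C, D} is in BCNF.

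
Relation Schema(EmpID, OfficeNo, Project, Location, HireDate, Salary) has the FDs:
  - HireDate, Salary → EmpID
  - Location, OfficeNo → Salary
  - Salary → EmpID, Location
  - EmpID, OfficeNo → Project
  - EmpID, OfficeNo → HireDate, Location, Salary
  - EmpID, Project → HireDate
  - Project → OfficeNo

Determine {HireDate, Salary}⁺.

{EmpID, HireDate, Location, Salary}

Start with {HireDate, Salary}.
HireDate, Salary → EmpID applies; add {EmpID} → now {EmpID, HireDate, Salary}.
Salary → EmpID, Location applies; add {Location} → now {EmpID, HireDate, Location, Salary}.
No further FD applies.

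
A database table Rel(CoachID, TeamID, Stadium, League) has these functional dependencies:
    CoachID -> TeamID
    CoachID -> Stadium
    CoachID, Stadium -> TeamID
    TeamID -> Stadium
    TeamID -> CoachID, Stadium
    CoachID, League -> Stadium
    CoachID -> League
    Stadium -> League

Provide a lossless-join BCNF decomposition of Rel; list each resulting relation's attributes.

Candidate keys of the original relation: {CoachID}, {TeamID}.
In {CoachID, League, Stadium, TeamID}, {Stadium} is not a superkey ({Stadium}⁺ restricted to this set is {League, Stadium}), so split on Stadium -> League into {League, Stadium} and {CoachID, Stadium, TeamID}.
{League, Stadium}: every determinant is a superkey — BCNF.
{CoachID, Stadium, TeamID}: every determinant is a superkey — BCNF.

{CoachID, Stadium, TeamID}; {League, Stadium}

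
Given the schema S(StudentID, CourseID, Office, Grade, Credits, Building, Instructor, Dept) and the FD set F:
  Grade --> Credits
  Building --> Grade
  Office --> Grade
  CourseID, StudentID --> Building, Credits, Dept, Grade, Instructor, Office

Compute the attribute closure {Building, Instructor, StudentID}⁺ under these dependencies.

Start with {Building, Instructor, StudentID}.
Building --> Grade applies; add {Grade} → now {Building, Grade, Instructor, StudentID}.
Grade --> Credits applies; add {Credits} → now {Building, Credits, Grade, Instructor, StudentID}.
No further FD applies.

{Building, Credits, Grade, Instructor, StudentID}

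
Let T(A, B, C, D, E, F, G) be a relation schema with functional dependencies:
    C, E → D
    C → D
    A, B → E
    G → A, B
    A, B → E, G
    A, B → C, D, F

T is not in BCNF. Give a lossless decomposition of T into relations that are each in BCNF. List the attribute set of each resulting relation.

Candidate keys of the original relation: {A, B}, {G}.
{A, B, C, D, E, F, G}: {C, E} determines {C, D, E} here but is not a superkey — split on C, E → D, giving {C, D, E} and {A, B, C, E, F, G}.
{C, D, E}: {C} determines {C, D} here but is not a superkey — split on C → D, giving {C, D} and {C, E}.
{C, D} has no BCNF violation.
{C, E} has no BCNF violation.
{A, B, C, E, F, G} has no BCNF violation.

{A, B, C, E, F, G}; {C, D}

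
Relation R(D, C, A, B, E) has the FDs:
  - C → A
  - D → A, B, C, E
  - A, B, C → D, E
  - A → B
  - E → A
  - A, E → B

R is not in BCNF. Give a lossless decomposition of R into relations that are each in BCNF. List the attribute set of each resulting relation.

{A, B}; {A, E}; {C, D, E}

Candidate keys of the original relation: {C}, {D}.
In {A, B, C, D, E}, {A} is not a superkey ({A}⁺ restricted to this set is {A, B}), so split on A → B into {A, B} and {A, C, D, E}.
{A, B} is in BCNF.
In {A, C, D, E}, {E} is not a superkey ({E}⁺ restricted to this set is {A, E}), so split on E → A into {A, E} and {C, D, E}.
{A, E} is in BCNF.
{C, D, E} is in BCNF.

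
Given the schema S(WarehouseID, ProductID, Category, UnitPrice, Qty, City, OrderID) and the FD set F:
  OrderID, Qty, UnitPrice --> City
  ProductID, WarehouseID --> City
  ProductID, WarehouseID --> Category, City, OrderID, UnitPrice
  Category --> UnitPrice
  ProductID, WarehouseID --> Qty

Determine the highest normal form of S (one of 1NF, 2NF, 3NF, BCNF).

Candidate key: {ProductID, WarehouseID}. Prime attributes: {ProductID, WarehouseID}.
For OrderID, Qty, UnitPrice --> City we have {OrderID, Qty, UnitPrice}⁺ = {City, OrderID, Qty, UnitPrice}; {OrderID, Qty, UnitPrice} is not a superkey, so BCNF fails.
OrderID, Qty, UnitPrice --> City determines the non-prime attribute {City} from a non-superkey — 3NF is violated.
No proper subset of a key has a non-prime attribute in its closure, so there is no partial dependency; 2NF holds.

2NF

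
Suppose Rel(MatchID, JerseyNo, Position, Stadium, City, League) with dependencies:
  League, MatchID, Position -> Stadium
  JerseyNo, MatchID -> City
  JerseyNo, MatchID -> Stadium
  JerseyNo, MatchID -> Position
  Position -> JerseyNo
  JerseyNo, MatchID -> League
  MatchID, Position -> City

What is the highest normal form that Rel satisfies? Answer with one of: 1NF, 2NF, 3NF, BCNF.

Candidate keys: {JerseyNo, MatchID}, {MatchID, Position}. Prime attributes: {JerseyNo, MatchID, Position}.
For Position -> JerseyNo we have {Position}⁺ = {JerseyNo, Position}; {Position} is not a superkey, so BCNF fails.
Its right-hand attributes {JerseyNo} are all prime, as are those of every other non-superkey FD — the relation is in 3NF.

3NF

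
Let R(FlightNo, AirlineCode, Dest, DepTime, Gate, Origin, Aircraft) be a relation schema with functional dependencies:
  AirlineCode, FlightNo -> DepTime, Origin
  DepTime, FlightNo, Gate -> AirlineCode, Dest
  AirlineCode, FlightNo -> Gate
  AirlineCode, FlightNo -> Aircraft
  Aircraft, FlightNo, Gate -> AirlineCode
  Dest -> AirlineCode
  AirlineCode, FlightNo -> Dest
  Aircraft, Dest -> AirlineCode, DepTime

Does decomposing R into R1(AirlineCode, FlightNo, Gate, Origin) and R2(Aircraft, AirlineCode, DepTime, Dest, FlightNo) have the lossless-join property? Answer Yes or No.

Yes

R1 ∩ R2 = {AirlineCode, FlightNo}; its closure under F is {Aircraft, AirlineCode, DepTime, Dest, FlightNo, Gate, Origin}.
Since R1 ⊆ {Aircraft, AirlineCode, DepTime, Dest, FlightNo, Gate, Origin}, the intersection is a superkey of R1; the decomposition is lossless.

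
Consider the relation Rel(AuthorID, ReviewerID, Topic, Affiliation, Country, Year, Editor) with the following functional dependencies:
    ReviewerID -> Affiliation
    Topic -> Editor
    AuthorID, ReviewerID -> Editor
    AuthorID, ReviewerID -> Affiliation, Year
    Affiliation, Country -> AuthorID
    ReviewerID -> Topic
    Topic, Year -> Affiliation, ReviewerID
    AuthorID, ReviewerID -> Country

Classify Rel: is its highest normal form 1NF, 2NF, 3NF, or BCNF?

1NF

Candidate keys: {AuthorID, ReviewerID}, {AuthorID, Topic, Year}, {Country, ReviewerID}, {Country, Topic, Year}. Prime attributes: {AuthorID, Country, ReviewerID, Topic, Year}.
ReviewerID -> Affiliation breaks BCNF: {ReviewerID}⁺ = {Affiliation, Editor, ReviewerID, Topic}, so {ReviewerID} is not a superkey.
Because {Affiliation} is non-prime and the left side of ReviewerID -> Affiliation is not a superkey, the relation is not in 3NF.
{ReviewerID} is a proper subset of the key {AuthorID, ReviewerID}, and {ReviewerID}⁺ contains the non-prime attributes {Affiliation, Editor} — a partial dependency, so 2NF is violated.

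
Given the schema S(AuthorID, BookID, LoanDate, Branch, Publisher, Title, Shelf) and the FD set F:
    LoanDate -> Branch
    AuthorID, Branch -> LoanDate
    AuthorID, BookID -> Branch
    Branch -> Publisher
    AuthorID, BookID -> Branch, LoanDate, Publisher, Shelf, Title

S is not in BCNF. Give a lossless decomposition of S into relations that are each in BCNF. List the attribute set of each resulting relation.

Candidate key of the original relation: {AuthorID, BookID}.
Within {AuthorID, BookID, Branch, LoanDate, Publisher, Shelf, Title}: {LoanDate}⁺ ∩ {AuthorID, BookID, Branch, LoanDate, Publisher, Shelf, Title} = {Branch, LoanDate, Publisher}, not the whole set, so LoanDate -> Branch, Publisher violates BCNF; decompose into {Branch, LoanDate, Publisher} and {AuthorID, BookID, LoanDate, Shelf, Title}.
Within {Branch, LoanDate, Publisher}: {Branch}⁺ ∩ {Branch, LoanDate, Publisher} = {Branch, Publisher}, not the whole set, so Branch -> Publisher violates BCNF; decompose into {Branch, Publisher} and {Branch, LoanDate}.
{Branch, Publisher} has no BCNF violation.
{Branch, LoanDate} has no BCNF violation.
{AuthorID, BookID, LoanDate, Shelf, Title} has no BCNF violation.

{AuthorID, BookID, LoanDate, Shelf, Title}; {Branch, LoanDate}; {Branch, Publisher}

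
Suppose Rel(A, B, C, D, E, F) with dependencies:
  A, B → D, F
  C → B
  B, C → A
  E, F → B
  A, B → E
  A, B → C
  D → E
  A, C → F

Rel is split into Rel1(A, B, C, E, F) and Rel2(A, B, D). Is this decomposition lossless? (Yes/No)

Rel1 ∩ Rel2 = {A, B}; its closure under F is {A, B, C, D, E, F}.
Rel1 is contained in that closure, so Rel1 ∩ Rel2 → Rel1 holds and the join is lossless.

Yes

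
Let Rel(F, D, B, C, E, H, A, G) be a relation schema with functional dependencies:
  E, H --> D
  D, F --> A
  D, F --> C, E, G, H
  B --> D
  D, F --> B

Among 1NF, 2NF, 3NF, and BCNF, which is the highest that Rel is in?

Candidate keys: {B, F}, {D, F}, {E, F, H}. Prime attributes: {B, D, E, F, H}.
For E, H --> D we have {E, H}⁺ = {D, E, H}; {E, H} is not a superkey, so BCNF fails.
Since {D} ⊆ prime attributes and every other non-superkey FD also has a prime right side, the schema is in 3NF.

3NF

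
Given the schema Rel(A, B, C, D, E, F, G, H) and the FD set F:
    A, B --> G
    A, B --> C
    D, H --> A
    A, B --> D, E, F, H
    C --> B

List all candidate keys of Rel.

Closure of {A, B} is {A, B, C, D, E, F, G, H}, the whole schema; {A, B} is a candidate key.
Closure of {A, C} is {A, B, C, D, E, F, G, H}, the whole schema; {A, C} is a candidate key.
Closure of {B, D, H} is {A, B, C, D, E, F, G, H}, the whole schema; {B, D, H} is a candidate key.
Closure of {C, D, H} is {A, B, C, D, E, F, G, H}, the whole schema; {C, D, H} is a candidate key.
These are minimal and exhaustive — every other superkey contains one of them.

{A, B}, {A, C}, {B, D, H}, {C, D, H}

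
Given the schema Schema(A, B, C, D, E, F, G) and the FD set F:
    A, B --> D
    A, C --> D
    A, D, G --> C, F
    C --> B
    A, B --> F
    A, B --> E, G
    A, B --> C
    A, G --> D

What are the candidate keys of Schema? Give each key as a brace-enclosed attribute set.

{A, B}, {A, C}, {A, G}

Attributes never on any right-hand side: {A} — every candidate key must contain it.
{A, B}⁺ = {A, B, C, D, E, F, G} — all of the relation — so {A, B} is a candidate key.
{A, C}⁺ = {A, B, C, D, E, F, G} — all of the relation — so {A, C} is a candidate key.
{A, G}⁺ = {A, B, C, D, E, F, G} — all of the relation — so {A, G} is a candidate key.
No proper subset of any of these is a key, and no other minimal superkey exists.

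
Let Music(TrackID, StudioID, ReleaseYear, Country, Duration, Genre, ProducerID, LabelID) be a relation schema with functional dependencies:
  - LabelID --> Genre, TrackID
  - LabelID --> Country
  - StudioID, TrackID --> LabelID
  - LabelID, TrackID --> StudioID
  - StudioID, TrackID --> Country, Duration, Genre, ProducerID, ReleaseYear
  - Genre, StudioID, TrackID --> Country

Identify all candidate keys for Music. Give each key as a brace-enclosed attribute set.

{LabelID}, {StudioID, TrackID}

{LabelID} is a candidate key since {LabelID}⁺ = {Country, Duration, Genre, LabelID, ProducerID, ReleaseYear, StudioID, TrackID} covers every attribute.
{StudioID, TrackID} is a candidate key since {StudioID, TrackID}⁺ = {Country, Duration, Genre, LabelID, ProducerID, ReleaseYear, StudioID, TrackID} covers every attribute.
These are minimal and exhaustive — every other superkey contains one of them.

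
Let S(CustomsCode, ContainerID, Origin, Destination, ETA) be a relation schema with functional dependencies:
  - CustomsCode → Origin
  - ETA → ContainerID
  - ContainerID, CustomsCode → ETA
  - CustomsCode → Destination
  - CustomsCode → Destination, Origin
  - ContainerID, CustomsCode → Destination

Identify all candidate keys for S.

{ContainerID, CustomsCode}, {CustomsCode, ETA}

{CustomsCode} never appears on the right of any FD, so every key must include it.
Closure of {ContainerID, CustomsCode} is {ContainerID, CustomsCode, Destination, ETA, Origin}, the whole schema; {ContainerID, CustomsCode} is a candidate key.
Closure of {CustomsCode, ETA} is {ContainerID, CustomsCode, Destination, ETA, Origin}, the whole schema; {CustomsCode, ETA} is a candidate key.
These are minimal and exhaustive — every other superkey contains one of them.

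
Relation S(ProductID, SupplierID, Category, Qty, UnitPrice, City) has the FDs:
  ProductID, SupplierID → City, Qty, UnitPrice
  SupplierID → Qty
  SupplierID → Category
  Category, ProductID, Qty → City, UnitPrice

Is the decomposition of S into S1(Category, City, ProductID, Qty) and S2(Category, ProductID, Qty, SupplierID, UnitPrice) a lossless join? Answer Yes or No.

Yes

Common attributes: {Category, ProductID, Qty}; their closure is {Category, City, ProductID, Qty, UnitPrice}.
This includes all of S1, so the common attributes are a superkey of S1 — the join is lossless.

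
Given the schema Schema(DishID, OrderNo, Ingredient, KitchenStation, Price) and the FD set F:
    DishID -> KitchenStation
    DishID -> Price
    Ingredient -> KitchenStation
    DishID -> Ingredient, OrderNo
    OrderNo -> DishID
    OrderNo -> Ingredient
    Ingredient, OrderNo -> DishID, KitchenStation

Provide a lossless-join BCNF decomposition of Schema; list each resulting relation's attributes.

{DishID, Ingredient, OrderNo, Price}; {Ingredient, KitchenStation}

Candidate keys of the original relation: {DishID}, {OrderNo}.
Within {DishID, Ingredient, KitchenStation, OrderNo, Price}: {Ingredient}⁺ ∩ {DishID, Ingredient, KitchenStation, OrderNo, Price} = {Ingredient, KitchenStation}, not the whole set, so Ingredient -> KitchenStation violates BCNF; decompose into {Ingredient, KitchenStation} and {DishID, Ingredient, OrderNo, Price}.
{Ingredient, KitchenStation}: every determinant is a superkey — BCNF.
{DishID, Ingredient, OrderNo, Price}: every determinant is a superkey — BCNF.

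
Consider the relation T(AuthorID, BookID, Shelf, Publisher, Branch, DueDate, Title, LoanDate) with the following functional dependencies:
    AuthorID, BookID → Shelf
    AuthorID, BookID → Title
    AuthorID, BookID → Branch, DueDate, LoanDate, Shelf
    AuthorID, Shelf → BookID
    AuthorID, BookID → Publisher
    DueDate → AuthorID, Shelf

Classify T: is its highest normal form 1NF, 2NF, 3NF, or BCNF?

Candidate keys: {AuthorID, BookID}, {AuthorID, Shelf}, {DueDate}. Prime attributes: {AuthorID, BookID, DueDate, Shelf}.
The left-hand side of every FD is a superkey, so BCNF is satisfied.

BCNF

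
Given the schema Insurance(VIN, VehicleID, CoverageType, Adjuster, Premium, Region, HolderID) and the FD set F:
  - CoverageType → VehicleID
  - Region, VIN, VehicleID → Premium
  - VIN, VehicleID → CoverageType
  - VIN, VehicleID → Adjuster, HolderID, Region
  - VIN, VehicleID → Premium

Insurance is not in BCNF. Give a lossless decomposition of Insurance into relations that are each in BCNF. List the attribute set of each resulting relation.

Candidate keys of the original relation: {CoverageType, VIN}, {VIN, VehicleID}.
{Adjuster, CoverageType, HolderID, Premium, Region, VIN, VehicleID}: {CoverageType} determines {CoverageType, VehicleID} here but is not a superkey — split on CoverageType → VehicleID, giving {CoverageType, VehicleID} and {Adjuster, CoverageType, HolderID, Premium, Region, VIN}.
{CoverageType, VehicleID} is in BCNF.
{Adjuster, CoverageType, HolderID, Premium, Region, VIN} is in BCNF.

{Adjuster, CoverageType, HolderID, Premium, Region, VIN}; {CoverageType, VehicleID}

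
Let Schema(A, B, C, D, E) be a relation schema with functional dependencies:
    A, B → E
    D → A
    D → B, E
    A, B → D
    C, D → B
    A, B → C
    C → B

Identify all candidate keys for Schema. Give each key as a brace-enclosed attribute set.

{A, B}, {A, C}, {D}

Closure of {D} is {A, B, C, D, E}, the whole schema; {D} is a candidate key.
Closure of {A, B} is {A, B, C, D, E}, the whole schema; {A, B} is a candidate key.
Closure of {A, C} is {A, B, C, D, E}, the whole schema; {A, C} is a candidate key.
Any other superkey properly contains one of these, so there are no further candidate keys.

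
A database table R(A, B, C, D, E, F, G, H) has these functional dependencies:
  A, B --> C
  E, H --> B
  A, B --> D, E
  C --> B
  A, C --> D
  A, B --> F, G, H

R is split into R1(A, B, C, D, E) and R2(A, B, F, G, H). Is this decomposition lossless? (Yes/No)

Yes

Common attributes: {A, B}; their closure is {A, B, C, D, E, F, G, H}.
R1 is contained in that closure, so R1 ∩ R2 --> R1 holds and the join is lossless.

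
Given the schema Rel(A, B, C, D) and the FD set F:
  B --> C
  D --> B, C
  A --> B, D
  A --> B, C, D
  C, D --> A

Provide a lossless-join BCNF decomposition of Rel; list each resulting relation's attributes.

Candidate keys of the original relation: {A}, {D}.
In {A, B, C, D}, {B} is not a superkey ({B}⁺ restricted to this set is {B, C}), so split on B --> C into {B, C} and {A, B, D}.
{B, C} has no BCNF violation.
{A, B, D} has no BCNF violation.

{A, B, D}; {B, C}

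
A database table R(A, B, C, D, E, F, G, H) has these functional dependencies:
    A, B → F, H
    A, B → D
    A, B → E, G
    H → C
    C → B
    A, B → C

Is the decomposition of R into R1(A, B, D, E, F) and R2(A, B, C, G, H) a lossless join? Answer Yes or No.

Common attributes: {A, B}; their closure is {A, B, C, D, E, F, G, H}.
R1 is contained in that closure, so R1 ∩ R2 → R1 holds and the join is lossless.

Yes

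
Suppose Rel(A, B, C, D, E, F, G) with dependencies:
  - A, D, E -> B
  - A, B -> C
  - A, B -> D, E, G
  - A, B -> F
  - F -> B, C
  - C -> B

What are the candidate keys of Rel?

{A, B}, {A, C}, {A, D, E}, {A, F}

Attributes never on any right-hand side: {A} — every candidate key must contain it.
{A, B} is a candidate key since {A, B}⁺ = {A, B, C, D, E, F, G} covers every attribute.
{A, C} is a candidate key since {A, C}⁺ = {A, B, C, D, E, F, G} covers every attribute.
{A, F} is a candidate key since {A, F}⁺ = {A, B, C, D, E, F, G} covers every attribute.
{A, D, E} is a candidate key since {A, D, E}⁺ = {A, B, C, D, E, F, G} covers every attribute.
No proper subset of any of these is a key, and no other minimal superkey exists.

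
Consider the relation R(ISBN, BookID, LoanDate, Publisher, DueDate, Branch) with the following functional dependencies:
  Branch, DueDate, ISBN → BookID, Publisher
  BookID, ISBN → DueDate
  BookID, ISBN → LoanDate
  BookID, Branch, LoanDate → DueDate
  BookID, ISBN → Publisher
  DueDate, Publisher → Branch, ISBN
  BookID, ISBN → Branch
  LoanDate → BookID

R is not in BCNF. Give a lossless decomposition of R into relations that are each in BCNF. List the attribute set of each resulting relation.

{BookID, LoanDate}; {Branch, DueDate, LoanDate}; {Branch, ISBN, LoanDate, Publisher}

Candidate keys of the original relation: {BookID, ISBN}, {Branch, DueDate, ISBN}, {Branch, LoanDate, Publisher}, {DueDate, Publisher}, {ISBN, LoanDate}.
Within {BookID, Branch, DueDate, ISBN, LoanDate, Publisher}: {BookID, Branch, LoanDate}⁺ ∩ {BookID, Branch, DueDate, ISBN, LoanDate, Publisher} = {BookID, Branch, DueDate, LoanDate}, not the whole set, so BookID, Branch, LoanDate → DueDate violates BCNF; decompose into {BookID, Branch, DueDate, LoanDate} and {BookID, Branch, ISBN, LoanDate, Publisher}.
Within {BookID, Branch, DueDate, LoanDate}: {LoanDate}⁺ ∩ {BookID, Branch, DueDate, LoanDate} = {BookID, LoanDate}, not the whole set, so LoanDate → BookID violates BCNF; decompose into {BookID, LoanDate} and {Branch, DueDate, LoanDate}.
{BookID, LoanDate} has no BCNF violation.
{Branch, DueDate, LoanDate} has no BCNF violation.
Within {BookID, Branch, ISBN, LoanDate, Publisher}: {LoanDate}⁺ ∩ {BookID, Branch, ISBN, LoanDate, Publisher} = {BookID, LoanDate}, not the whole set, so LoanDate → BookID violates BCNF; decompose into {BookID, LoanDate} and {Branch, ISBN, LoanDate, Publisher}.
{BookID, LoanDate} has no BCNF violation.
{Branch, ISBN, LoanDate, Publisher} has no BCNF violation.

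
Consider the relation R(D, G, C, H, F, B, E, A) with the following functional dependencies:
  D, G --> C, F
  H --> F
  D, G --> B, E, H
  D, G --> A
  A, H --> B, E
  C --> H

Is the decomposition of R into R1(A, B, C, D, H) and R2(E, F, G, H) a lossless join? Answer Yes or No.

No

The shared attributes are {H} and {H}⁺ = {F, H}.
Neither R1 nor R2 is contained in that closure, so the decomposition is lossy.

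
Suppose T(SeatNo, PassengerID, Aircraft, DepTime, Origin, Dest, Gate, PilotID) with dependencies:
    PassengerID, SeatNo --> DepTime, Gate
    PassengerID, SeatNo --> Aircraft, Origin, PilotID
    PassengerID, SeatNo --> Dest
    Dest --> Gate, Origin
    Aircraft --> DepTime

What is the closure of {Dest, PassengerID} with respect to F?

{Dest, Gate, Origin, PassengerID}

Start with {Dest, PassengerID}.
Dest --> Gate, Origin applies; add {Gate, Origin} → now {Dest, Gate, Origin, PassengerID}.
No further FD applies.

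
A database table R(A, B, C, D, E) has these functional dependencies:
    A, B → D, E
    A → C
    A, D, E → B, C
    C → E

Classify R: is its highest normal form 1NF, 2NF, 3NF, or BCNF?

1NF

Candidate keys: {A, B}, {A, D}. Prime attributes: {A, B, D}.
A → C: {A}⁺ = {A, C, E}, which is not all of the attributes, so the left side is not a superkey — BCNF is violated.
Because {C} is non-prime and the left side of A → C is not a superkey, the relation is not in 3NF.
{A} is a proper subset of the key {A, B}, and {A}⁺ contains the non-prime attributes {C, E} — a partial dependency, so 2NF is violated.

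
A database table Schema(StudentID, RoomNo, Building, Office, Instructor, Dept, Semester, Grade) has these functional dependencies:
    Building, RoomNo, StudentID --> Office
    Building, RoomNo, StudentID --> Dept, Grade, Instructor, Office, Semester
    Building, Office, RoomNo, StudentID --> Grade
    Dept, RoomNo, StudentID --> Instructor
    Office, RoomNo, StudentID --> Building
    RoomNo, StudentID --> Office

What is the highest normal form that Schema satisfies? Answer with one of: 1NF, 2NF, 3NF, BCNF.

BCNF

Candidate key: {RoomNo, StudentID}. Prime attributes: {RoomNo, StudentID}.
The left-hand side of every FD is a superkey, so BCNF is satisfied.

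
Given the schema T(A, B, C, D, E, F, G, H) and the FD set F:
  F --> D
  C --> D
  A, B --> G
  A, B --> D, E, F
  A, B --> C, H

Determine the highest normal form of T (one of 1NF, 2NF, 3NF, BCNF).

Candidate key: {A, B}. Prime attributes: {A, B}.
F --> D: {F}⁺ = {D, F}, which is not all of the attributes, so the left side is not a superkey — BCNF is violated.
Because {D} is non-prime and the left side of F --> D is not a superkey, the relation is not in 3NF.
Checking every proper subset of each key, none determines a non-prime attribute — 2NF is satisfied.

2NF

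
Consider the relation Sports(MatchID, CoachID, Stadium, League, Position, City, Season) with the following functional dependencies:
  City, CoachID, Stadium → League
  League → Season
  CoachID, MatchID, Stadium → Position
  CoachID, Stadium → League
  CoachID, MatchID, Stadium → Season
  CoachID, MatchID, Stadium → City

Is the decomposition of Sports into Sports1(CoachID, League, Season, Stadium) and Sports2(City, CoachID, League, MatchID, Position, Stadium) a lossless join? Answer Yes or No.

Sports1 ∩ Sports2 = {CoachID, League, Stadium}; its closure under F is {CoachID, League, Season, Stadium}.
Since Sports1 ⊆ {CoachID, League, Season, Stadium}, the intersection is a superkey of Sports1; the decomposition is lossless.

Yes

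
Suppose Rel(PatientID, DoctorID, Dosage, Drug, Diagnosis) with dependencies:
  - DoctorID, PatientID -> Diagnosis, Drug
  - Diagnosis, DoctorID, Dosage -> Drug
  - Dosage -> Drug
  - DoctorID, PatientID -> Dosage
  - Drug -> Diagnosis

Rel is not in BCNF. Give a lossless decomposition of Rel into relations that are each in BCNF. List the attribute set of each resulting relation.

Candidate key of the original relation: {DoctorID, PatientID}.
{Diagnosis, DoctorID, Dosage, Drug, PatientID}: {Diagnosis, DoctorID, Dosage} determines {Diagnosis, DoctorID, Dosage, Drug} here but is not a superkey — split on Diagnosis, DoctorID, Dosage -> Drug, giving {Diagnosis, DoctorID, Dosage, Drug} and {Diagnosis, DoctorID, Dosage, PatientID}.
{Diagnosis, DoctorID, Dosage, Drug}: {Dosage} determines {Diagnosis, Dosage, Drug} here but is not a superkey — split on Dosage -> Diagnosis, Drug, giving {Diagnosis, Dosage, Drug} and {DoctorID, Dosage}.
{Diagnosis, Dosage, Drug}: {Drug} determines {Diagnosis, Drug} here but is not a superkey — split on Drug -> Diagnosis, giving {Diagnosis, Drug} and {Dosage, Drug}.
{Diagnosis, Drug} is in BCNF.
{Dosage, Drug} is in BCNF.
{DoctorID, Dosage} is in BCNF.
{Diagnosis, DoctorID, Dosage, PatientID}: {Dosage} determines {Diagnosis, Dosage} here but is not a superkey — split on Dosage -> Diagnosis, giving {Diagnosis, Dosage} and {DoctorID, Dosage, PatientID}.
{Diagnosis, Dosage} is in BCNF.
{DoctorID, Dosage, PatientID} is in BCNF.

{Diagnosis, Dosage}; {Diagnosis, Drug}; {DoctorID, Dosage, PatientID}; {Dosage, Drug}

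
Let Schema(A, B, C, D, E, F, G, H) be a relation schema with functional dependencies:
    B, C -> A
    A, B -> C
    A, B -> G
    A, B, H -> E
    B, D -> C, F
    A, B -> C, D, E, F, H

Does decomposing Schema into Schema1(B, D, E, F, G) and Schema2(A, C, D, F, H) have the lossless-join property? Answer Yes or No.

No

The shared attributes are {D, F} and {D, F}⁺ = {D, F}.
The closure covers neither Schema1 nor Schema2 entirely; the join is not lossless.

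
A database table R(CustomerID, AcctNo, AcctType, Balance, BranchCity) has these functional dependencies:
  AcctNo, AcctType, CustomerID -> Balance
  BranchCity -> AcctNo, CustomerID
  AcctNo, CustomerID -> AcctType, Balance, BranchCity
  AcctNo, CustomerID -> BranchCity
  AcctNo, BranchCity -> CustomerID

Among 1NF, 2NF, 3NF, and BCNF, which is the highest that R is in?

Candidate keys: {AcctNo, CustomerID}, {BranchCity}. Prime attributes: {AcctNo, BranchCity, CustomerID}.
Each dependency's left side is a superkey — BCNF holds.

BCNF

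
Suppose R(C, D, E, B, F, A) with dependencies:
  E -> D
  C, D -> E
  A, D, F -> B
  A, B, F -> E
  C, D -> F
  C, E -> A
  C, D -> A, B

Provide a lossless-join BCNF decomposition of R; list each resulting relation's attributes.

{A, B, C, F}; {A, B, E, F}; {D, E}

Candidate keys of the original relation: {A, B, C, F}, {C, D}, {C, E}.
Within {A, B, C, D, E, F}: {E}⁺ ∩ {A, B, C, D, E, F} = {D, E}, not the whole set, so E -> D violates BCNF; decompose into {D, E} and {A, B, C, E, F}.
{D, E} has no BCNF violation.
Within {A, B, C, E, F}: {A, B, F}⁺ ∩ {A, B, C, E, F} = {A, B, E, F}, not the whole set, so A, B, F -> E violates BCNF; decompose into {A, B, E, F} and {A, B, C, F}.
{A, B, E, F} has no BCNF violation.
{A, B, C, F} has no BCNF violation.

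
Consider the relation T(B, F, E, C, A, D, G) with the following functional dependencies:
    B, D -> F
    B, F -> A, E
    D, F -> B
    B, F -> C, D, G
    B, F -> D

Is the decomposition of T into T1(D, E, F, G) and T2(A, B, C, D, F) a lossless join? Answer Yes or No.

Common attributes: {D, F}; their closure is {A, B, C, D, E, F, G}.
This includes all of T1, so the common attributes are a superkey of T1 — the join is lossless.

Yes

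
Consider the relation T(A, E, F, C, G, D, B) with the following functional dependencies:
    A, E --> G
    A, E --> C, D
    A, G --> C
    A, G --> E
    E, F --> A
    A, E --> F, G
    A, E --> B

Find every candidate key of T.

{A, E}⁺ = {A, B, C, D, E, F, G}, which is every attribute, so {A, E} is a candidate key.
{A, G}⁺ = {A, B, C, D, E, F, G}, which is every attribute, so {A, G} is a candidate key.
{E, F}⁺ = {A, B, C, D, E, F, G}, which is every attribute, so {E, F} is a candidate key.
These are minimal and exhaustive — every other superkey contains one of them.

{A, E}, {A, G}, {E, F}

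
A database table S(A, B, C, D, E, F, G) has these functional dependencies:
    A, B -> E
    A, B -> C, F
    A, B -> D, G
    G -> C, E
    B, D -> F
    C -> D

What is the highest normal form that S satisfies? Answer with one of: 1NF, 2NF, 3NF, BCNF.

2NF

Candidate key: {A, B}. Prime attributes: {A, B}.
G -> C, E: {G}⁺ = {C, D, E, G}, which is not all of the attributes, so the left side is not a superkey — BCNF is violated.
G -> C, E has non-prime {C, E} on the right and a non-superkey on the left, so 3NF fails.
Checking every proper subset of each key, none determines a non-prime attribute — 2NF is satisfied.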